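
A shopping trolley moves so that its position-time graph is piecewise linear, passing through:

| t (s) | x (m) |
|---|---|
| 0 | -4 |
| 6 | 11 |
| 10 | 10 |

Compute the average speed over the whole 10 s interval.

1.6 m/s

Average speed = (total path length)/(elapsed time); on a piecewise-linear x-t graph the path length is Σ|Δx|.
0–6 s: |Δx| = |11 − -4| = 15 m
6–10 s: |Δx| = |10 − 11| = 1 m
Total path = 16 m; average speed = 16/10 = 1.6 m/s.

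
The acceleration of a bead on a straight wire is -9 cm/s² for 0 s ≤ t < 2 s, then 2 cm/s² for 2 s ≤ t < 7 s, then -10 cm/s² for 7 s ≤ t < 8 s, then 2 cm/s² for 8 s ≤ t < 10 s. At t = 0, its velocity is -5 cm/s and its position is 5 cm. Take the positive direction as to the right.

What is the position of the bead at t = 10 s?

On each constant-a segment, Δv = aΔt and Δx = v₀Δt + ½aΔt²; chain segment to segment.
0–2 s: v starts -5 cm/s; Δx = -5·2 + ½·-9·2² = -28 cm; v ends -23 cm/s.
2–7 s: v starts -23 cm/s; Δx = -23·5 + ½·2·5² = -90 cm; v ends -13 cm/s.
7–8 s: v starts -13 cm/s; Δx = -13·1 + ½·-10·1² = -18 cm; v ends -23 cm/s.
8–10 s: v starts -23 cm/s; Δx = -23·2 + ½·2·2² = -42 cm; v ends -19 cm/s.
x(10) = 5 + Σ Δx = -173 cm.

-173 cm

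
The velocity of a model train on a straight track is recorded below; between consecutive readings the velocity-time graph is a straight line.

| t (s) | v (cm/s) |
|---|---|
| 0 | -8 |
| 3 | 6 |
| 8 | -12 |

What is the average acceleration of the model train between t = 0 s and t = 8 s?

-0.5 cm/s²

Average acceleration = Δv/Δt = (-12 − -8)/(8 − 0) = -0.5 cm/s².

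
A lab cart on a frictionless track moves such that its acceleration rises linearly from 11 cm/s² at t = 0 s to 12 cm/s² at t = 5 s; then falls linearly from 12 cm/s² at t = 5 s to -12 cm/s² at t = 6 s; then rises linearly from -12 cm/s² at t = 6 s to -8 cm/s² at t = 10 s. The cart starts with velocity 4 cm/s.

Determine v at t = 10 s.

21.5 cm/s

Δv equals the area under the a-t graph; then v = v₀ + Δv.
0–5 s: ½(11 + 12)(5) = 57.5 cm/s
5–6 s: ½(12 + -12)(1) = 0 cm/s
6–10 s: ½(-12 + -8)(4) = -40 cm/s
Δv = 17.5 cm/s, so v(10) = 4 + (17.5) = 21.5 cm/s.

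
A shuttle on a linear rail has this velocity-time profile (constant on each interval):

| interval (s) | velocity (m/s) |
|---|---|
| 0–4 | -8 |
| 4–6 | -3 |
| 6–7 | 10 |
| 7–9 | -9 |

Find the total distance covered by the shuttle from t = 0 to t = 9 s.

66 m

Distance (not displacement) is the total path length: add the absolute areas under v-t.
0–4 s: |-8| × 4 = 32 m
4–6 s: |-3| × 2 = 6 m
6–7 s: |10| × 1 = 10 m
7–9 s: |-9| × 2 = 18 m
Total distance = 66 m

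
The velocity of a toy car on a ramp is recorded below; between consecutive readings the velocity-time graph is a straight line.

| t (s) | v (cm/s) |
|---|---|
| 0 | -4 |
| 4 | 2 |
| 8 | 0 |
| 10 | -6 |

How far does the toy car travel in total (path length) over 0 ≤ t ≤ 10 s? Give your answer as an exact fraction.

50/3 cm

Distance (not displacement) is the total path length: add the absolute areas under v-t.
0–4 s: v = 0 at t = 8/3 s; triangle areas 16/3 + 4/3 = 20/3 cm
4–8 s: |½(2 + 0)(4)| = 4 cm
8–10 s: |½(0 + -6)(2)| = 6 cm
Total distance = 50/3 cm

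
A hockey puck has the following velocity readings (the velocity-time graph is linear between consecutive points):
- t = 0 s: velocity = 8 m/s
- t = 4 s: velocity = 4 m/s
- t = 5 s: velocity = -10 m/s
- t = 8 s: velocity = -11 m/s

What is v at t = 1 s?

On 0–4 s the graph is linear from 8 to 4 m/s: v(1) = 8 + (4 − 8)·(1 − 0)/(4 − 0) = 7 m/s.

7 m/s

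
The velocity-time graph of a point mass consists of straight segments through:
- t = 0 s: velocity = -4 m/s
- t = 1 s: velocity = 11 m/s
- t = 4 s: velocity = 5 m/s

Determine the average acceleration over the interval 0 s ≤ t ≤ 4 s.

Average acceleration = Δv/Δt = (5 − -4)/(4 − 0) = 2.25 m/s².

2.25 m/s²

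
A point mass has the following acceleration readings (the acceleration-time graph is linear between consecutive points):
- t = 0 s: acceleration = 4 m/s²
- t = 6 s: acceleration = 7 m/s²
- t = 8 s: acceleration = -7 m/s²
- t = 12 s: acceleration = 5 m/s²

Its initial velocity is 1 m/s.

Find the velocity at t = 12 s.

30 m/s

Δv equals the area under the a-t graph; then v = v₀ + Δv.
0–6 s: ½(4 + 7)(6) = 33 m/s
6–8 s: ½(7 + -7)(2) = 0 m/s
8–12 s: ½(-7 + 5)(4) = -4 m/s
Δv = 29 m/s, so v(12) = 1 + (29) = 30 m/s.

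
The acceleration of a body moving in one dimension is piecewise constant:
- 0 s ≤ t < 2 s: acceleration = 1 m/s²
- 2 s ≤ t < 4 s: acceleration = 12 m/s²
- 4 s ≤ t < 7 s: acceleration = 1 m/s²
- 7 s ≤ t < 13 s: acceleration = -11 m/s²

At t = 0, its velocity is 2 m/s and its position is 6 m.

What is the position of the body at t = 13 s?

On each constant-a segment, Δv = aΔt and Δx = v₀Δt + ½aΔt²; chain segment to segment.
0–2 s: v starts 2 m/s; Δx = 2·2 + ½·1·2² = 6 m; v ends 4 m/s.
2–4 s: v starts 4 m/s; Δx = 4·2 + ½·12·2² = 32 m; v ends 28 m/s.
4–7 s: v starts 28 m/s; Δx = 28·3 + ½·1·3² = 88.5 m; v ends 31 m/s.
7–13 s: v starts 31 m/s; Δx = 31·6 + ½·-11·6² = -12 m; v ends -35 m/s.
x(13) = 6 + Σ Δx = 120.5 m.

120.5 m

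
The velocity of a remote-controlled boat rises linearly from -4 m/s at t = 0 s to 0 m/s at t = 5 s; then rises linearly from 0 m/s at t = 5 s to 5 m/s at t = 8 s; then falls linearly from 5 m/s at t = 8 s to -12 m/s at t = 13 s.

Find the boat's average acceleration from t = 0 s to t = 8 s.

Average acceleration = Δv/Δt = (5 − -4)/(8 − 0) = 1.125 m/s².

1.125 m/s²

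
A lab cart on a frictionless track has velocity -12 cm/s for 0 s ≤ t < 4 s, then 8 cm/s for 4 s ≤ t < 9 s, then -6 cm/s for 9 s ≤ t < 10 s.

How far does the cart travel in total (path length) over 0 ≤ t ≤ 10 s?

Total distance travelled is ∫|v| dt — sum the magnitudes of each area piece.
0–4 s: |-12| × 4 = 48 cm
4–9 s: |8| × 5 = 40 cm
9–10 s: |-6| × 1 = 6 cm
Total distance = 94 cm

94 cm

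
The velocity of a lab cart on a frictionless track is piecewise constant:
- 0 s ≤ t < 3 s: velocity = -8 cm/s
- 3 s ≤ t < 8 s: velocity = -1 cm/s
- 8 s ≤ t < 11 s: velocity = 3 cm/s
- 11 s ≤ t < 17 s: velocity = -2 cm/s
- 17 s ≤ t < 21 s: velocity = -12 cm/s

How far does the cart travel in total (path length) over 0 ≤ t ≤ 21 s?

98 cm

Total distance travelled is ∫|v| dt — sum the magnitudes of each area piece.
0–3 s: |-8| × 3 = 24 cm
3–8 s: |-1| × 5 = 5 cm
8–11 s: |3| × 3 = 9 cm
11–17 s: |-2| × 6 = 12 cm
17–21 s: |-12| × 4 = 48 cm
Total distance = 98 cm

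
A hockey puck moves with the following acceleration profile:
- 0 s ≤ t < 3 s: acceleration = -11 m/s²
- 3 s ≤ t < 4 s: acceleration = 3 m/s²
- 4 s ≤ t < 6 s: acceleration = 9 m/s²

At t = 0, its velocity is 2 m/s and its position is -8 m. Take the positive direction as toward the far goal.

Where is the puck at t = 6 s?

-119 m

On each constant-a segment, Δv = aΔt and Δx = v₀Δt + ½aΔt²; chain segment to segment.
0–3 s: v starts 2 m/s; Δx = 2·3 + ½·-11·3² = -43.5 m; v ends -31 m/s.
3–4 s: v starts -31 m/s; Δx = -31·1 + ½·3·1² = -29.5 m; v ends -28 m/s.
4–6 s: v starts -28 m/s; Δx = -28·2 + ½·9·2² = -38 m; v ends -10 m/s.
x(6) = -8 + Σ Δx = -119 m.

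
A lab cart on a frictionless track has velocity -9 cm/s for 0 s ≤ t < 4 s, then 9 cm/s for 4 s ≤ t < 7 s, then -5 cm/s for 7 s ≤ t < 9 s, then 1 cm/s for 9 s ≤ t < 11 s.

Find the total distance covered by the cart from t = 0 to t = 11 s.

Distance (not displacement) is the total path length: add the absolute areas under v-t.
0–4 s: |-9| × 4 = 36 cm
4–7 s: |9| × 3 = 27 cm
7–9 s: |-5| × 2 = 10 cm
9–11 s: |1| × 2 = 2 cm
Total distance = 75 cm

75 cm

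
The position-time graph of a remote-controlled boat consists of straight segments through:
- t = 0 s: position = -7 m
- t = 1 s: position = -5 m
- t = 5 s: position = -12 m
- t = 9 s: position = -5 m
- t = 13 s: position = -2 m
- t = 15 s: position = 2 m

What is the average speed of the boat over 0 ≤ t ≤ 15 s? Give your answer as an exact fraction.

Average speed = (total path length)/(elapsed time); on a piecewise-linear x-t graph the path length is Σ|Δx|.
0–1 s: |Δx| = |-5 − -7| = 2 m
1–5 s: |Δx| = |-12 − -5| = 7 m
5–9 s: |Δx| = |-5 − -12| = 7 m
9–13 s: |Δx| = |-2 − -5| = 3 m
13–15 s: |Δx| = |2 − -2| = 4 m
Total path = 23 m; average speed = 23/15 = 23/15 m/s.

23/15 m/s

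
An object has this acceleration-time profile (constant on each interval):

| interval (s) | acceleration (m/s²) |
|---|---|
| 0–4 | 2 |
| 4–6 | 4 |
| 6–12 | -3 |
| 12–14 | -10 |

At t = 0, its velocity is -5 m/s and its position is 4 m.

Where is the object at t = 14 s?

On each constant-a segment, Δv = aΔt and Δx = v₀Δt + ½aΔt²; chain segment to segment.
0–4 s: v starts -5 m/s; Δx = -5·4 + ½·2·4² = -4 m; v ends 3 m/s.
4–6 s: v starts 3 m/s; Δx = 3·2 + ½·4·2² = 14 m; v ends 11 m/s.
6–12 s: v starts 11 m/s; Δx = 11·6 + ½·-3·6² = 12 m; v ends -7 m/s.
12–14 s: v starts -7 m/s; Δx = -7·2 + ½·-10·2² = -34 m; v ends -27 m/s.
x(14) = 4 + Σ Δx = -8 m.

-8 m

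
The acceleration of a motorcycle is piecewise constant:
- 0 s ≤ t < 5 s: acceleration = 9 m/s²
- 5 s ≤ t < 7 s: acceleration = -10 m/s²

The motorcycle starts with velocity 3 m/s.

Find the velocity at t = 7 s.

Δv equals the area under the a-t graph; then v = v₀ + Δv.
0–5 s: 9 × 5 = 45 m/s
5–7 s: -10 × 2 = -20 m/s
Δv = 25 m/s, so v(7) = 3 + (25) = 28 m/s.

28 m/s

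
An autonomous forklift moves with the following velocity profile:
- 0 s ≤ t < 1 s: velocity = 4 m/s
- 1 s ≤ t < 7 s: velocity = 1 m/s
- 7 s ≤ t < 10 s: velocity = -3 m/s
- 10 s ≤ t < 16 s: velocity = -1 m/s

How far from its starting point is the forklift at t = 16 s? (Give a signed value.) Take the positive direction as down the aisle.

Displacement is the signed area under the v-t curve.
0–1 s: 4 × 1 = 4 m
1–7 s: 1 × 6 = 6 m
7–10 s: -3 × 3 = -9 m
10–16 s: -1 × 6 = -6 m
Net displacement = -5 m

-5 m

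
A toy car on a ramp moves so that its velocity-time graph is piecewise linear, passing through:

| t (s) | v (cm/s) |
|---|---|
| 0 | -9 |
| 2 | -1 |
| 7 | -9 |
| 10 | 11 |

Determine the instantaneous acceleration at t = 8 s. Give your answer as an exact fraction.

20/3 cm/s²

Acceleration is the slope of the v-t graph on 7–10 s: (11 − -9)/(10 − 7) = 20/3 cm/s².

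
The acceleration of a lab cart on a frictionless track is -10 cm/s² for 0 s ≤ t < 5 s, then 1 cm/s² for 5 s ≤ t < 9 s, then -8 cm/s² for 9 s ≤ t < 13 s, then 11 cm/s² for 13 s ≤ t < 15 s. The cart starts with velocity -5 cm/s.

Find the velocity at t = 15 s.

-61 cm/s

Δv equals the area under the a-t graph; then v = v₀ + Δv.
0–5 s: -10 × 5 = -50 cm/s
5–9 s: 1 × 4 = 4 cm/s
9–13 s: -8 × 4 = -32 cm/s
13–15 s: 11 × 2 = 22 cm/s
Δv = -56 cm/s, so v(15) = -5 + (-56) = -61 cm/s.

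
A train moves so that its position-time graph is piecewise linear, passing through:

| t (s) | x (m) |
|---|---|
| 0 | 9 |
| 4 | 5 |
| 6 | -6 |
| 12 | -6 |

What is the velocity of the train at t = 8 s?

Velocity is the slope of the x-t graph on 6–12 s: (-6 − -6)/(12 − 6) = 0 m/s.

0 m/s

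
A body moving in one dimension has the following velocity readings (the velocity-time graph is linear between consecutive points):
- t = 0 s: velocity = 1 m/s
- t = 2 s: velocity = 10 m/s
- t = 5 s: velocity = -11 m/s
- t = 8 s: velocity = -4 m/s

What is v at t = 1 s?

On 0–2 s the graph is linear from 1 to 10 m/s: v(1) = 1 + (10 − 1)·(1 − 0)/(2 − 0) = 5.5 m/s.

5.5 m/s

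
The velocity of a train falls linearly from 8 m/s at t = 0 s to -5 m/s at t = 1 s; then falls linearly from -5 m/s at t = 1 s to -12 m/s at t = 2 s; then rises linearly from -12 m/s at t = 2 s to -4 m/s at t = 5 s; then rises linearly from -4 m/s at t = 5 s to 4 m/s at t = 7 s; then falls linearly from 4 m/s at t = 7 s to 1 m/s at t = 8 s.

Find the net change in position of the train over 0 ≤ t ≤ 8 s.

Net displacement equals the area under the velocity-time graph (areas below the axis count negative).
0–1 s: ½(8 + -5)(1) = 1.5 m
1–2 s: ½(-5 + -12)(1) = -8.5 m
2–5 s: ½(-12 + -4)(3) = -24 m
5–7 s: ½(-4 + 4)(2) = 0 m
7–8 s: ½(4 + 1)(1) = 2.5 m
Net displacement = -28.5 m

-28.5 m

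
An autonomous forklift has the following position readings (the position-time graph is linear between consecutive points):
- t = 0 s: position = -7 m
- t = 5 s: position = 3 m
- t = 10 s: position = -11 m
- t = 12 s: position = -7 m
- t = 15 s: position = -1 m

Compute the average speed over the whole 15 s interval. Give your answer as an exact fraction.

34/15 m/s

Average speed = (total path length)/(elapsed time); on a piecewise-linear x-t graph the path length is Σ|Δx|.
0–5 s: |Δx| = |3 − -7| = 10 m
5–10 s: |Δx| = |-11 − 3| = 14 m
10–12 s: |Δx| = |-7 − -11| = 4 m
12–15 s: |Δx| = |-1 − -7| = 6 m
Total path = 34 m; average speed = 34/15 = 34/15 m/s.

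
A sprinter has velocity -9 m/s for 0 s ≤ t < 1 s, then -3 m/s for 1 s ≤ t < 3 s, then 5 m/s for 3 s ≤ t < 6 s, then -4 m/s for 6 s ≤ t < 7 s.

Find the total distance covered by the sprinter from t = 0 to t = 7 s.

Total distance travelled is ∫|v| dt — sum the magnitudes of each area piece.
0–1 s: |-9| × 1 = 9 m
1–3 s: |-3| × 2 = 6 m
3–6 s: |5| × 3 = 15 m
6–7 s: |-4| × 1 = 4 m
Total distance = 34 m

34 m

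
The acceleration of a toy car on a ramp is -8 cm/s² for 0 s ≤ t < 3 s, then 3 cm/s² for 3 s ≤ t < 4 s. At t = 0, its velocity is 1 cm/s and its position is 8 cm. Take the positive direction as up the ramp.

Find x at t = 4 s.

-46.5 cm

On each constant-a segment, Δv = aΔt and Δx = v₀Δt + ½aΔt²; chain segment to segment.
0–3 s: v starts 1 cm/s; Δx = 1·3 + ½·-8·3² = -33 cm; v ends -23 cm/s.
3–4 s: v starts -23 cm/s; Δx = -23·1 + ½·3·1² = -21.5 cm; v ends -20 cm/s.
x(4) = 8 + Σ Δx = -46.5 cm.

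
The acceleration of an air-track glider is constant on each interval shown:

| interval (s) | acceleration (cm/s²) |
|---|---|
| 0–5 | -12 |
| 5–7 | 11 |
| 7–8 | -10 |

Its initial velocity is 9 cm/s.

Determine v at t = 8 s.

Δv equals the area under the a-t graph; then v = v₀ + Δv.
0–5 s: -12 × 5 = -60 cm/s
5–7 s: 11 × 2 = 22 cm/s
7–8 s: -10 × 1 = -10 cm/s
Δv = -48 cm/s, so v(8) = 9 + (-48) = -39 cm/s.

-39 cm/s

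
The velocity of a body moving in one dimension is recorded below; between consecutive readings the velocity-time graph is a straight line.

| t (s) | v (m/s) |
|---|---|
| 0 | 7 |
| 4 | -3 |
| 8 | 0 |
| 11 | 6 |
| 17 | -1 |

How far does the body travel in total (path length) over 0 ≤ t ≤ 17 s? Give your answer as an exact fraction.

1486/35 m

Distance (not displacement) is the total path length: add the absolute areas under v-t.
0–4 s: v = 0 at t = 2.8 s; triangle areas 9.8 + 1.8 = 11.6 m
4–8 s: |½(-3 + 0)(4)| = 6 m
8–11 s: |½(0 + 6)(3)| = 9 m
11–17 s: v = 0 at t = 113/7 s; triangle areas 108/7 + 3/7 = 111/7 m
Total distance = 1486/35 m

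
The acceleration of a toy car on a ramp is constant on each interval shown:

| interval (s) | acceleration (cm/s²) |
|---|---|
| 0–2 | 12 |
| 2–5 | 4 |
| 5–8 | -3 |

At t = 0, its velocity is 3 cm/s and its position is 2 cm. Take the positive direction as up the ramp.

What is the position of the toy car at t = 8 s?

On each constant-a segment, Δv = aΔt and Δx = v₀Δt + ½aΔt²; chain segment to segment.
0–2 s: v starts 3 cm/s; Δx = 3·2 + ½·12·2² = 30 cm; v ends 27 cm/s.
2–5 s: v starts 27 cm/s; Δx = 27·3 + ½·4·3² = 99 cm; v ends 39 cm/s.
5–8 s: v starts 39 cm/s; Δx = 39·3 + ½·-3·3² = 103.5 cm; v ends 30 cm/s.
x(8) = 2 + Σ Δx = 234.5 cm.

234.5 cm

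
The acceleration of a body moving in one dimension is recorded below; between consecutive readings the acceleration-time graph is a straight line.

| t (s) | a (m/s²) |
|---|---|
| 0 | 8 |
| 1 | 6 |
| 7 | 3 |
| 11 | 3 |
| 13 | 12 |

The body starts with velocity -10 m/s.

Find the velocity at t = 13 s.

Δv equals the area under the a-t graph; then v = v₀ + Δv.
0–1 s: ½(8 + 6)(1) = 7 m/s
1–7 s: ½(6 + 3)(6) = 27 m/s
7–11 s: 3 × 4 = 12 m/s
11–13 s: ½(3 + 12)(2) = 15 m/s
Δv = 61 m/s, so v(13) = -10 + (61) = 51 m/s.

51 m/s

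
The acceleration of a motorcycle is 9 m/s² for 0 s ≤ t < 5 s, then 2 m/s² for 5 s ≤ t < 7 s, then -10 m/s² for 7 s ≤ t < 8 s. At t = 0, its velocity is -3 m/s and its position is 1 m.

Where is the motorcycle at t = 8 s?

On each constant-a segment, Δv = aΔt and Δx = v₀Δt + ½aΔt²; chain segment to segment.
0–5 s: v starts -3 m/s; Δx = -3·5 + ½·9·5² = 97.5 m; v ends 42 m/s.
5–7 s: v starts 42 m/s; Δx = 42·2 + ½·2·2² = 88 m; v ends 46 m/s.
7–8 s: v starts 46 m/s; Δx = 46·1 + ½·-10·1² = 41 m; v ends 36 m/s.
x(8) = 1 + Σ Δx = 227.5 m.

227.5 m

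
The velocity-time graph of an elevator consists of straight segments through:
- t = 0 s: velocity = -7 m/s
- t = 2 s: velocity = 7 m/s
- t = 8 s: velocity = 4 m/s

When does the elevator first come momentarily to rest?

t = 1 s

v changes sign on 0–2 s (from -7 to 7); the graph is linear there, so v = 0 at t = 0 + (7)·(2 − 0)/(7 − -7) = 1 s.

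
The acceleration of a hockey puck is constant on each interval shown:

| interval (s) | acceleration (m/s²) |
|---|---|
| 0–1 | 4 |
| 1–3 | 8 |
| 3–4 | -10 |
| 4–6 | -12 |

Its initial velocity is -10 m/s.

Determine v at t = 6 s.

-24 m/s

Δv equals the area under the a-t graph; then v = v₀ + Δv.
0–1 s: 4 × 1 = 4 m/s
1–3 s: 8 × 2 = 16 m/s
3–4 s: -10 × 1 = -10 m/s
4–6 s: -12 × 2 = -24 m/s
Δv = -14 m/s, so v(6) = -10 + (-14) = -24 m/s.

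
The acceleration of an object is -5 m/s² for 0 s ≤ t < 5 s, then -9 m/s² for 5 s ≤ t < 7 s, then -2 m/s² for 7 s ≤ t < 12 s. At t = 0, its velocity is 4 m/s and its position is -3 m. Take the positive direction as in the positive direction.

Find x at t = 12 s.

On each constant-a segment, Δv = aΔt and Δx = v₀Δt + ½aΔt²; chain segment to segment.
0–5 s: v starts 4 m/s; Δx = 4·5 + ½·-5·5² = -42.5 m; v ends -21 m/s.
5–7 s: v starts -21 m/s; Δx = -21·2 + ½·-9·2² = -60 m; v ends -39 m/s.
7–12 s: v starts -39 m/s; Δx = -39·5 + ½·-2·5² = -220 m; v ends -49 m/s.
x(12) = -3 + Σ Δx = -325.5 m.

-325.5 m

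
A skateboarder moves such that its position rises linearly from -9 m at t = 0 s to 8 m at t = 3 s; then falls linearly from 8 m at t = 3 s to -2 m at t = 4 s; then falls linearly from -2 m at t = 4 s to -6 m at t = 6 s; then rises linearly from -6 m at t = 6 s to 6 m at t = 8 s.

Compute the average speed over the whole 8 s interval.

5.375 m/s

Average speed = (total path length)/(elapsed time); on a piecewise-linear x-t graph the path length is Σ|Δx|.
0–3 s: |Δx| = |8 − -9| = 17 m
3–4 s: |Δx| = |-2 − 8| = 10 m
4–6 s: |Δx| = |-6 − -2| = 4 m
6–8 s: |Δx| = |6 − -6| = 12 m
Total path = 43 m; average speed = 43/8 = 5.375 m/s.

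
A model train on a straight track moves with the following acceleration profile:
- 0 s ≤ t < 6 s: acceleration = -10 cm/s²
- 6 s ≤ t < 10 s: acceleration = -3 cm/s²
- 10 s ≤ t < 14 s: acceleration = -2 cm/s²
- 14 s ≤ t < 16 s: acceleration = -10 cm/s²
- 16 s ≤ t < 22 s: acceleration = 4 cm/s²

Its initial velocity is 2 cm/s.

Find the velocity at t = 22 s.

Δv equals the area under the a-t graph; then v = v₀ + Δv.
0–6 s: -10 × 6 = -60 cm/s
6–10 s: -3 × 4 = -12 cm/s
10–14 s: -2 × 4 = -8 cm/s
14–16 s: -10 × 2 = -20 cm/s
16–22 s: 4 × 6 = 24 cm/s
Δv = -76 cm/s, so v(22) = 2 + (-76) = -74 cm/s.

-74 cm/s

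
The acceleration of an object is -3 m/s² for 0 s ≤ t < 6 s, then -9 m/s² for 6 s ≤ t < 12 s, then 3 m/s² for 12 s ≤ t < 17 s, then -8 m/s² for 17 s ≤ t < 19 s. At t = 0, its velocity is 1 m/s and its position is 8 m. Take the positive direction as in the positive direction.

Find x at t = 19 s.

-749.5 m

On each constant-a segment, Δv = aΔt and Δx = v₀Δt + ½aΔt²; chain segment to segment.
0–6 s: v starts 1 m/s; Δx = 1·6 + ½·-3·6² = -48 m; v ends -17 m/s.
6–12 s: v starts -17 m/s; Δx = -17·6 + ½·-9·6² = -264 m; v ends -71 m/s.
12–17 s: v starts -71 m/s; Δx = -71·5 + ½·3·5² = -317.5 m; v ends -56 m/s.
17–19 s: v starts -56 m/s; Δx = -56·2 + ½·-8·2² = -128 m; v ends -72 m/s.
x(19) = 8 + Σ Δx = -749.5 m.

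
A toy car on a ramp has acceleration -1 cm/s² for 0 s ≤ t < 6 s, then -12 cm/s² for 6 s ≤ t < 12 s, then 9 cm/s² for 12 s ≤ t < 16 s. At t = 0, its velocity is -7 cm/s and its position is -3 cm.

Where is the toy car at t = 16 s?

On each constant-a segment, Δv = aΔt and Δx = v₀Δt + ½aΔt²; chain segment to segment.
0–6 s: v starts -7 cm/s; Δx = -7·6 + ½·-1·6² = -60 cm; v ends -13 cm/s.
6–12 s: v starts -13 cm/s; Δx = -13·6 + ½·-12·6² = -294 cm; v ends -85 cm/s.
12–16 s: v starts -85 cm/s; Δx = -85·4 + ½·9·4² = -268 cm; v ends -49 cm/s.
x(16) = -3 + Σ Δx = -625 cm.

-625 cm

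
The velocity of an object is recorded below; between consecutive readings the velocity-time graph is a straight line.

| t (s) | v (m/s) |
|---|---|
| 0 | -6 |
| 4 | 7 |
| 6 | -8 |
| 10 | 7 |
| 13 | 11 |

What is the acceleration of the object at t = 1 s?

Acceleration is the slope of the v-t graph on 0–4 s: (7 − -6)/(4 − 0) = 3.25 m/s².

3.25 m/s²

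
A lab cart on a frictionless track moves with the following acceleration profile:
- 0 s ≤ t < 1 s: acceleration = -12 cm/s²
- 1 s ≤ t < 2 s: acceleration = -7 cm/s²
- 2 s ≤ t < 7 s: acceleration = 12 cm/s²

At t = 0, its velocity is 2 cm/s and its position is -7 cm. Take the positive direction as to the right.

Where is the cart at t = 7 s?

40.5 cm

On each constant-a segment, Δv = aΔt and Δx = v₀Δt + ½aΔt²; chain segment to segment.
0–1 s: v starts 2 cm/s; Δx = 2·1 + ½·-12·1² = -4 cm; v ends -10 cm/s.
1–2 s: v starts -10 cm/s; Δx = -10·1 + ½·-7·1² = -13.5 cm; v ends -17 cm/s.
2–7 s: v starts -17 cm/s; Δx = -17·5 + ½·12·5² = 65 cm; v ends 43 cm/s.
x(7) = -7 + Σ Δx = 40.5 cm.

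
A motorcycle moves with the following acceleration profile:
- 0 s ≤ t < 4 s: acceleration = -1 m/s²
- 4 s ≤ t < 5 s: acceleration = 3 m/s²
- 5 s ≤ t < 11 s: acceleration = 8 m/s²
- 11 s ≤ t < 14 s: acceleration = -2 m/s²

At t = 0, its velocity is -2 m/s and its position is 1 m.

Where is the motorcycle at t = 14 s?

On each constant-a segment, Δv = aΔt and Δx = v₀Δt + ½aΔt²; chain segment to segment.
0–4 s: v starts -2 m/s; Δx = -2·4 + ½·-1·4² = -16 m; v ends -6 m/s.
4–5 s: v starts -6 m/s; Δx = -6·1 + ½·3·1² = -4.5 m; v ends -3 m/s.
5–11 s: v starts -3 m/s; Δx = -3·6 + ½·8·6² = 126 m; v ends 45 m/s.
11–14 s: v starts 45 m/s; Δx = 45·3 + ½·-2·3² = 126 m; v ends 39 m/s.
x(14) = 1 + Σ Δx = 232.5 m.

232.5 m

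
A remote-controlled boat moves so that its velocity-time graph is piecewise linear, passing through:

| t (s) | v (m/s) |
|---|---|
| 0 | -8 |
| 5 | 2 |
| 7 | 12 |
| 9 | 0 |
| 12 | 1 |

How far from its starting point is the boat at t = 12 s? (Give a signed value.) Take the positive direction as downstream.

12.5 m

Displacement is the signed area under the v-t curve.
0–5 s: ½(-8 + 2)(5) = -15 m
5–7 s: ½(2 + 12)(2) = 14 m
7–9 s: ½(12 + 0)(2) = 12 m
9–12 s: ½(0 + 1)(3) = 1.5 m
Net displacement = 12.5 m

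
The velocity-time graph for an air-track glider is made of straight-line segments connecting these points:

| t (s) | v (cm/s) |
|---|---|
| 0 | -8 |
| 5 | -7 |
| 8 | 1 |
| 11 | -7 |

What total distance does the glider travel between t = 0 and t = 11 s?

56.25 cm

Total distance travelled is ∫|v| dt — sum the magnitudes of each area piece.
0–5 s: |½(-8 + -7)(5)| = 37.5 cm
5–8 s: v = 0 at t = 7.625 s; triangle areas 9.1875 + 0.1875 = 9.375 cm
8–11 s: v = 0 at t = 8.375 s; triangle areas 0.1875 + 9.1875 = 9.375 cm
Total distance = 56.25 cm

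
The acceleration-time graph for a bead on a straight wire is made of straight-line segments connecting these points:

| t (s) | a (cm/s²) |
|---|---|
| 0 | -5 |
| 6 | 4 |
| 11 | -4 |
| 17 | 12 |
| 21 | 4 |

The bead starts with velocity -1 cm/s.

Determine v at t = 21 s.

Δv equals the area under the a-t graph; then v = v₀ + Δv.
0–6 s: ½(-5 + 4)(6) = -3 cm/s
6–11 s: ½(4 + -4)(5) = 0 cm/s
11–17 s: ½(-4 + 12)(6) = 24 cm/s
17–21 s: ½(12 + 4)(4) = 32 cm/s
Δv = 53 cm/s, so v(21) = -1 + (53) = 52 cm/s.

52 cm/s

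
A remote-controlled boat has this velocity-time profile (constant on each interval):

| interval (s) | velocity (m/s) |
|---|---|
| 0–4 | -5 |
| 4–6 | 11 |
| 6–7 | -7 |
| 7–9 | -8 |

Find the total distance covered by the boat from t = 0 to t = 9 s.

Total distance travelled is ∫|v| dt — sum the magnitudes of each area piece.
0–4 s: |-5| × 4 = 20 m
4–6 s: |11| × 2 = 22 m
6–7 s: |-7| × 1 = 7 m
7–9 s: |-8| × 2 = 16 m
Total distance = 65 m

65 m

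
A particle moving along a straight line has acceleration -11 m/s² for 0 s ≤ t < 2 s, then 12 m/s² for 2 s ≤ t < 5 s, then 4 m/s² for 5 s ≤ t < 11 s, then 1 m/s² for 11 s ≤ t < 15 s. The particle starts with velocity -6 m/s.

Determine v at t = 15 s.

Δv equals the area under the a-t graph; then v = v₀ + Δv.
0–2 s: -11 × 2 = -22 m/s
2–5 s: 12 × 3 = 36 m/s
5–11 s: 4 × 6 = 24 m/s
11–15 s: 1 × 4 = 4 m/s
Δv = 42 m/s, so v(15) = -6 + (42) = 36 m/s.

36 m/s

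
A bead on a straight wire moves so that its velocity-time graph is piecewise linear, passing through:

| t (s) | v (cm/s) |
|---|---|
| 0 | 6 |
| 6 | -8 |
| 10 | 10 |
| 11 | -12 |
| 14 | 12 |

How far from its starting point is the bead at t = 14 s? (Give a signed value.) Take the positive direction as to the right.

Displacement is the signed area under the v-t curve.
0–6 s: ½(6 + -8)(6) = -6 cm
6–10 s: ½(-8 + 10)(4) = 4 cm
10–11 s: ½(10 + -12)(1) = -1 cm
11–14 s: ½(-12 + 12)(3) = 0 cm
Net displacement = -3 cm

-3 cm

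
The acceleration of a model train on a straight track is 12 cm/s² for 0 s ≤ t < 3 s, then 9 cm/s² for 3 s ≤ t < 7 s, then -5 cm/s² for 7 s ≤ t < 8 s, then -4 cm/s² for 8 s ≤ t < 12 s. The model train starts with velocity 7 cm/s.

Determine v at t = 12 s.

58 cm/s

Δv equals the area under the a-t graph; then v = v₀ + Δv.
0–3 s: 12 × 3 = 36 cm/s
3–7 s: 9 × 4 = 36 cm/s
7–8 s: -5 × 1 = -5 cm/s
8–12 s: -4 × 4 = -16 cm/s
Δv = 51 cm/s, so v(12) = 7 + (51) = 58 cm/s.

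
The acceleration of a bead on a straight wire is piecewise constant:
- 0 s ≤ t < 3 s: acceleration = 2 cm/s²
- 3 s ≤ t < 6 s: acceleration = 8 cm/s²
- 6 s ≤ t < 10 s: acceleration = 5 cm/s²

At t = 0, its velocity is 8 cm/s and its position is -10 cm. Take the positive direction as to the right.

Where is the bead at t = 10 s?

293 cm

On each constant-a segment, Δv = aΔt and Δx = v₀Δt + ½aΔt²; chain segment to segment.
0–3 s: v starts 8 cm/s; Δx = 8·3 + ½·2·3² = 33 cm; v ends 14 cm/s.
3–6 s: v starts 14 cm/s; Δx = 14·3 + ½·8·3² = 78 cm; v ends 38 cm/s.
6–10 s: v starts 38 cm/s; Δx = 38·4 + ½·5·4² = 192 cm; v ends 58 cm/s.
x(10) = -10 + Σ Δx = 293 cm.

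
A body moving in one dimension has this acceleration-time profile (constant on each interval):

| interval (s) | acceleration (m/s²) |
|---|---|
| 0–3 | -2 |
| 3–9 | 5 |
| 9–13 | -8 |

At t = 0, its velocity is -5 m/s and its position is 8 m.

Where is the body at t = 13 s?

20 m

On each constant-a segment, Δv = aΔt and Δx = v₀Δt + ½aΔt²; chain segment to segment.
0–3 s: v starts -5 m/s; Δx = -5·3 + ½·-2·3² = -24 m; v ends -11 m/s.
3–9 s: v starts -11 m/s; Δx = -11·6 + ½·5·6² = 24 m; v ends 19 m/s.
9–13 s: v starts 19 m/s; Δx = 19·4 + ½·-8·4² = 12 m; v ends -13 m/s.
x(13) = 8 + Σ Δx = 20 m.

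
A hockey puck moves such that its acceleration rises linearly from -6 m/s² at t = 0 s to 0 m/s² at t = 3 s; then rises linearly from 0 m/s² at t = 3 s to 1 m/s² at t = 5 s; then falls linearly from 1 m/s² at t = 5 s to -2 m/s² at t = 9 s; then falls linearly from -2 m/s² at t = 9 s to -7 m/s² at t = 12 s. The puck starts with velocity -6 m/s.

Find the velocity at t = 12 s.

-29.5 m/s

Δv equals the area under the a-t graph; then v = v₀ + Δv.
0–3 s: ½(-6 + 0)(3) = -9 m/s
3–5 s: ½(0 + 1)(2) = 1 m/s
5–9 s: ½(1 + -2)(4) = -2 m/s
9–12 s: ½(-2 + -7)(3) = -13.5 m/s
Δv = -23.5 m/s, so v(12) = -6 + (-23.5) = -29.5 m/s.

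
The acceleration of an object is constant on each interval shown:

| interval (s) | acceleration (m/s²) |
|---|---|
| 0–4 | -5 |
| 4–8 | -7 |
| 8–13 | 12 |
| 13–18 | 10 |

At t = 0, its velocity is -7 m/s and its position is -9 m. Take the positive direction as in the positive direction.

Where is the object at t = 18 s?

-216 m

On each constant-a segment, Δv = aΔt and Δx = v₀Δt + ½aΔt²; chain segment to segment.
0–4 s: v starts -7 m/s; Δx = -7·4 + ½·-5·4² = -68 m; v ends -27 m/s.
4–8 s: v starts -27 m/s; Δx = -27·4 + ½·-7·4² = -164 m; v ends -55 m/s.
8–13 s: v starts -55 m/s; Δx = -55·5 + ½·12·5² = -125 m; v ends 5 m/s.
13–18 s: v starts 5 m/s; Δx = 5·5 + ½·10·5² = 150 m; v ends 55 m/s.
x(18) = -9 + Σ Δx = -216 m.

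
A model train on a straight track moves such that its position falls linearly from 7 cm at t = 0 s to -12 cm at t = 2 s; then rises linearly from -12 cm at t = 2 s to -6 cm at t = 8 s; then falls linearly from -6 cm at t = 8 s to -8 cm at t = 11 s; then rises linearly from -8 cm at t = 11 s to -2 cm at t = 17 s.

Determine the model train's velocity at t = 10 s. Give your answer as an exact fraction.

-2/3 cm/s

Velocity is the slope of the x-t graph on 8–11 s: (-8 − -6)/(11 − 8) = -2/3 cm/s.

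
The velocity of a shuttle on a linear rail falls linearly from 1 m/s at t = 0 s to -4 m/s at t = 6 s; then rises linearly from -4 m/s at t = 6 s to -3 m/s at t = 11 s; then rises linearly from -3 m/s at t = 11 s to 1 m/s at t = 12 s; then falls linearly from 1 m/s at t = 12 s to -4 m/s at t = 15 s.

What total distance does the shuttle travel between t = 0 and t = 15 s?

34.05 m

Total distance travelled is ∫|v| dt — sum the magnitudes of each area piece.
0–6 s: v = 0 at t = 1.2 s; triangle areas 0.6 + 9.6 = 10.2 m
6–11 s: |½(-4 + -3)(5)| = 17.5 m
11–12 s: v = 0 at t = 11.75 s; triangle areas 1.125 + 0.125 = 1.25 m
12–15 s: v = 0 at t = 12.6 s; triangle areas 0.3 + 4.8 = 5.1 m
Total distance = 34.05 m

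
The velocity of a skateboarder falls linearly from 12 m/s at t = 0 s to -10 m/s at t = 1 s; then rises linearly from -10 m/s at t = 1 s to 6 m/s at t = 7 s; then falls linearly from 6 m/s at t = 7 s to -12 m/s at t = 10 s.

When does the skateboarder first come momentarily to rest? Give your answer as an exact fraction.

v changes sign on 0–1 s (from 12 to -10); the graph is linear there, so v = 0 at t = 0 + (-12)·(1 − 0)/(-10 − 12) = 6/11 s.

t = 6/11 s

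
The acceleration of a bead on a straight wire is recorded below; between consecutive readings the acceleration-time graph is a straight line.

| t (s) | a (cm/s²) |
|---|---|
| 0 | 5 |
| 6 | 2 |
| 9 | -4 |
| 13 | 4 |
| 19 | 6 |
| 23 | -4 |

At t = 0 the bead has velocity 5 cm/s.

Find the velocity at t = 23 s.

57 cm/s

Δv equals the area under the a-t graph; then v = v₀ + Δv.
0–6 s: ½(5 + 2)(6) = 21 cm/s
6–9 s: ½(2 + -4)(3) = -3 cm/s
9–13 s: ½(-4 + 4)(4) = 0 cm/s
13–19 s: ½(4 + 6)(6) = 30 cm/s
19–23 s: ½(6 + -4)(4) = 4 cm/s
Δv = 52 cm/s, so v(23) = 5 + (52) = 57 cm/s.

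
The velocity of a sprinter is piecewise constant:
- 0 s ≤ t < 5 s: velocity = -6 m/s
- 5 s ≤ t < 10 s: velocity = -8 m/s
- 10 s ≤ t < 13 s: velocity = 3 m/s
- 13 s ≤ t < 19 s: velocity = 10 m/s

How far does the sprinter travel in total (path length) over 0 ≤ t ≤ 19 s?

Total distance travelled is ∫|v| dt — sum the magnitudes of each area piece.
0–5 s: |-6| × 5 = 30 m
5–10 s: |-8| × 5 = 40 m
10–13 s: |3| × 3 = 9 m
13–19 s: |10| × 6 = 60 m
Total distance = 139 m

139 m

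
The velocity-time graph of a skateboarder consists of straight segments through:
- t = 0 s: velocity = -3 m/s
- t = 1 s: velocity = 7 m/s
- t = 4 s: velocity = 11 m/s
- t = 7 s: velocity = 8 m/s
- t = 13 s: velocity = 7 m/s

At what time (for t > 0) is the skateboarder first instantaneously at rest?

t = 0.3 s

v changes sign on 0–1 s (from -3 to 7); the graph is linear there, so v = 0 at t = 0 + (3)·(1 − 0)/(7 − -3) = 0.3 s.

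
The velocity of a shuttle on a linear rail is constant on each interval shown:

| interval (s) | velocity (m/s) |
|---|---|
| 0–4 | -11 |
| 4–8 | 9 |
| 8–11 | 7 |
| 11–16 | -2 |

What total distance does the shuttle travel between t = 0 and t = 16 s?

111 m

Distance (not displacement) is the total path length: add the absolute areas under v-t.
0–4 s: |-11| × 4 = 44 m
4–8 s: |9| × 4 = 36 m
8–11 s: |7| × 3 = 21 m
11–16 s: |-2| × 5 = 10 m
Total distance = 111 m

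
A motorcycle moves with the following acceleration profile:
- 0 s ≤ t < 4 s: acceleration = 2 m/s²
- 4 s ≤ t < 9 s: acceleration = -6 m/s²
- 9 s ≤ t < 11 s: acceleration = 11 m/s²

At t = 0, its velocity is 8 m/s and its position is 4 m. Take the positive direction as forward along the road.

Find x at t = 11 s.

On each constant-a segment, Δv = aΔt and Δx = v₀Δt + ½aΔt²; chain segment to segment.
0–4 s: v starts 8 m/s; Δx = 8·4 + ½·2·4² = 48 m; v ends 16 m/s.
4–9 s: v starts 16 m/s; Δx = 16·5 + ½·-6·5² = 5 m; v ends -14 m/s.
9–11 s: v starts -14 m/s; Δx = -14·2 + ½·11·2² = -6 m; v ends 8 m/s.
x(11) = 4 + Σ Δx = 51 m.

51 m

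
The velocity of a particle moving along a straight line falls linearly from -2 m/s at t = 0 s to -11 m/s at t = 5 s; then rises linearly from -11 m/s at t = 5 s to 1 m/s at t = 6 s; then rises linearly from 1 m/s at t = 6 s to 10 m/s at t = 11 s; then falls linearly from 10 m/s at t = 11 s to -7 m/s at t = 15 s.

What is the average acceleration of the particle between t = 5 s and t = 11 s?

Average acceleration = Δv/Δt = (10 − -11)/(11 − 5) = 3.5 m/s².

3.5 m/s²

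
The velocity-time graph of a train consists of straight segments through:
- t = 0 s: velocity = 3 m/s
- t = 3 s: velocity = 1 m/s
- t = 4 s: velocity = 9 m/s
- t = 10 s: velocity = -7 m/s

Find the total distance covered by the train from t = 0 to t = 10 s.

35.375 m

Distance (not displacement) is the total path length: add the absolute areas under v-t.
0–3 s: |½(3 + 1)(3)| = 6 m
3–4 s: |½(1 + 9)(1)| = 5 m
4–10 s: v = 0 at t = 7.375 s; triangle areas 15.1875 + 9.1875 = 24.375 m
Total distance = 35.375 m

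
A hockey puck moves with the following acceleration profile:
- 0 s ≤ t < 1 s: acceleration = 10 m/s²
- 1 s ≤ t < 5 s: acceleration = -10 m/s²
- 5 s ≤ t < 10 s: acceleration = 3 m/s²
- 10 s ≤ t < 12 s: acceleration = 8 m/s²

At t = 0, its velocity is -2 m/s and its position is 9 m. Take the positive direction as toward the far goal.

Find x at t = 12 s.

On each constant-a segment, Δv = aΔt and Δx = v₀Δt + ½aΔt²; chain segment to segment.
0–1 s: v starts -2 m/s; Δx = -2·1 + ½·10·1² = 3 m; v ends 8 m/s.
1–5 s: v starts 8 m/s; Δx = 8·4 + ½·-10·4² = -48 m; v ends -32 m/s.
5–10 s: v starts -32 m/s; Δx = -32·5 + ½·3·5² = -122.5 m; v ends -17 m/s.
10–12 s: v starts -17 m/s; Δx = -17·2 + ½·8·2² = -18 m; v ends -1 m/s.
x(12) = 9 + Σ Δx = -176.5 m.

-176.5 m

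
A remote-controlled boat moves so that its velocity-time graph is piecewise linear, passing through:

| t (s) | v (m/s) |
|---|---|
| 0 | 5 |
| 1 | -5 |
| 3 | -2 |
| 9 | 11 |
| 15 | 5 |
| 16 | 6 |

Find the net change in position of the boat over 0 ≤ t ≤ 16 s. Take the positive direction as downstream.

Displacement is the signed area under the v-t curve.
0–1 s: ½(5 + -5)(1) = 0 m
1–3 s: ½(-5 + -2)(2) = -7 m
3–9 s: ½(-2 + 11)(6) = 27 m
9–15 s: ½(11 + 5)(6) = 48 m
15–16 s: ½(5 + 6)(1) = 5.5 m
Net displacement = 73.5 m

73.5 m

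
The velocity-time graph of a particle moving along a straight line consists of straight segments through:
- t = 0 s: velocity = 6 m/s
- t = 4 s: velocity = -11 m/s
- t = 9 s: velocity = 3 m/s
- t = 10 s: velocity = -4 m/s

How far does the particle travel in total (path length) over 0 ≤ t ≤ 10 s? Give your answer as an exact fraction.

Distance (not displacement) is the total path length: add the absolute areas under v-t.
0–4 s: v = 0 at t = 24/17 s; triangle areas 72/17 + 242/17 = 314/17 m
4–9 s: v = 0 at t = 111/14 s; triangle areas 605/28 + 45/28 = 325/14 m
9–10 s: v = 0 at t = 66/7 s; triangle areas 9/14 + 8/7 = 25/14 m
Total distance = 739/17 m

739/17 m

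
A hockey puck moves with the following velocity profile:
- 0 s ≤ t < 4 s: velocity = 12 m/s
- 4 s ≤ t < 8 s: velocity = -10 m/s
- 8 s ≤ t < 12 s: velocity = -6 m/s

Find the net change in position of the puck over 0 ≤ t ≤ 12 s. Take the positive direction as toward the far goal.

-16 m

Displacement is the signed area under the v-t curve.
0–4 s: 12 × 4 = 48 m
4–8 s: -10 × 4 = -40 m
8–12 s: -6 × 4 = -24 m
Net displacement = -16 m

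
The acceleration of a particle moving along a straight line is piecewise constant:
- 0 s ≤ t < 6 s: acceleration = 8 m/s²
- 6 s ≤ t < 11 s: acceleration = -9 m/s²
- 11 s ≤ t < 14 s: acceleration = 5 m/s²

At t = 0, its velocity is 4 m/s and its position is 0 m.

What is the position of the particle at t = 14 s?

On each constant-a segment, Δv = aΔt and Δx = v₀Δt + ½aΔt²; chain segment to segment.
0–6 s: v starts 4 m/s; Δx = 4·6 + ½·8·6² = 168 m; v ends 52 m/s.
6–11 s: v starts 52 m/s; Δx = 52·5 + ½·-9·5² = 147.5 m; v ends 7 m/s.
11–14 s: v starts 7 m/s; Δx = 7·3 + ½·5·3² = 43.5 m; v ends 22 m/s.
x(14) = 0 + Σ Δx = 359 m.

359 m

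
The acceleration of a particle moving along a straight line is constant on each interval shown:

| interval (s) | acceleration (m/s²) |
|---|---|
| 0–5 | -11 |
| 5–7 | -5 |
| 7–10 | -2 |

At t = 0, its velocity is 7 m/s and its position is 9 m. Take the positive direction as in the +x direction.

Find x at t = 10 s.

-382.5 m

On each constant-a segment, Δv = aΔt and Δx = v₀Δt + ½aΔt²; chain segment to segment.
0–5 s: v starts 7 m/s; Δx = 7·5 + ½·-11·5² = -102.5 m; v ends -48 m/s.
5–7 s: v starts -48 m/s; Δx = -48·2 + ½·-5·2² = -106 m; v ends -58 m/s.
7–10 s: v starts -58 m/s; Δx = -58·3 + ½·-2·3² = -183 m; v ends -64 m/s.
x(10) = 9 + Σ Δx = -382.5 m.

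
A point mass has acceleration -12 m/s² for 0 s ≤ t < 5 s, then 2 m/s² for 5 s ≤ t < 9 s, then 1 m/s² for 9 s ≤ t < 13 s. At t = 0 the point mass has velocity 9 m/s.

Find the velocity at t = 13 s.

-39 m/s

Δv equals the area under the a-t graph; then v = v₀ + Δv.
0–5 s: -12 × 5 = -60 m/s
5–9 s: 2 × 4 = 8 m/s
9–13 s: 1 × 4 = 4 m/s
Δv = -48 m/s, so v(13) = 9 + (-48) = -39 m/s.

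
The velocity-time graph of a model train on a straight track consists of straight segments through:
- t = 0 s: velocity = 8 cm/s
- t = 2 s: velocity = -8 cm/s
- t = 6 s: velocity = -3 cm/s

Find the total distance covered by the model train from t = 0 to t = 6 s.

Distance (not displacement) is the total path length: add the absolute areas under v-t.
0–2 s: v = 0 at t = 1 s; triangle areas 4 + 4 = 8 cm
2–6 s: |½(-8 + -3)(4)| = 22 cm
Total distance = 30 cm

30 cm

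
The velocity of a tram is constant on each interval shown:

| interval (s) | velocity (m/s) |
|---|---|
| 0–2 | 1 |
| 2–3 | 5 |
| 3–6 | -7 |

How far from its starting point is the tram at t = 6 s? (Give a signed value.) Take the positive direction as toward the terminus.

-14 m

Displacement is the signed area under the v-t curve.
0–2 s: 1 × 2 = 2 m
2–3 s: 5 × 1 = 5 m
3–6 s: -7 × 3 = -21 m
Net displacement = -14 m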